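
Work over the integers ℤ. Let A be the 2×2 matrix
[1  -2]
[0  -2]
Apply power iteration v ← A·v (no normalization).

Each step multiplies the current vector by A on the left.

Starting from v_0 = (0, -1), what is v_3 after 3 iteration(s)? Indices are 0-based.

v_0 = (0, -1).
v_1 = A·v_0 = (2, 2).
v_2 = A·v_1 = (-2, -4).
v_3 = A·v_2 = (6, 8).

v_3 = (6, 8)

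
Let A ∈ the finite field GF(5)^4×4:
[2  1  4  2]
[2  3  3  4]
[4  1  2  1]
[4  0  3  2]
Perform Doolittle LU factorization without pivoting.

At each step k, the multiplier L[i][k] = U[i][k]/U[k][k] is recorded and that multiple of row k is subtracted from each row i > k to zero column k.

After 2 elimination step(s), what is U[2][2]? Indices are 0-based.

[col 0] pivot 2
  R1 -= 1*R0 → (0, 2, 4, 2)  (L[1][0] := 1)
  R2 -= 2*R0 → (0, 4, 4, 2)  (L[2][0] := 2)
  R3 -= 2*R0 → (0, 3, 0, 3)  (L[3][0] := 2)
[col 1] pivot 2
  R2 -= 2*R1 → (0, 0, 1, 3)  (L[2][1] := 2)
  R3 -= 4*R1 → (0, 0, 4, 0)  (L[3][1] := 4)

U[2][2] = 1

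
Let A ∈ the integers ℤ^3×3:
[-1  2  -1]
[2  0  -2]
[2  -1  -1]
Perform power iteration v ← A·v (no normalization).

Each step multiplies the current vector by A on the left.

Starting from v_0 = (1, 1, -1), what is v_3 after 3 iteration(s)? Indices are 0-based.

v_0 = (1, 1, -1).
v_1 = A·v_0 = (2, 4, 2).
v_2 = A·v_1 = (4, 0, -2).
v_3 = A·v_2 = (-2, 12, 10).

v_3 = (-2, 12, 10)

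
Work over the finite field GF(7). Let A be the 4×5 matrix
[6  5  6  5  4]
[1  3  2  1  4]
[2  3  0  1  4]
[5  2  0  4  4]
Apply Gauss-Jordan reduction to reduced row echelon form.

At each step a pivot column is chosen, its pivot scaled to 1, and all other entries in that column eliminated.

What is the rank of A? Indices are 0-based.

rank = 4

step 1: normalize row 0 (÷6) = (1, 2, 1, 2, 3)
  row 1: subtract 1×row0 = (0, 1, 1, 6, 1)
  row 2: subtract 2×row0 = (0, 6, 5, 4, 5)
  row 3: subtract 5×row0 = (0, 6, 2, 1, 3)
step 2: normalize row 1 (÷1) = (0, 1, 1, 6, 1)
  row 0: subtract 2×row1 = (1, 0, 6, 4, 1)
  row 2: subtract 6×row1 = (0, 0, 6, 3, 6)
  row 3: subtract 6×row1 = (0, 0, 3, 0, 4)
step 3: normalize row 2 (÷6) = (0, 0, 1, 4, 1)
  row 0: subtract 6×row2 = (1, 0, 0, 1, 2)
  row 1: subtract 1×row2 = (0, 1, 0, 2, 0)
  row 3: subtract 3×row2 = (0, 0, 0, 2, 1)
step 4: normalize row 3 (÷2) = (0, 0, 0, 1, 4)
  row 0: subtract 1×row3 = (1, 0, 0, 0, 5)
  row 1: subtract 2×row3 = (0, 1, 0, 0, 6)
  row 2: subtract 4×row3 = (0, 0, 1, 0, 6)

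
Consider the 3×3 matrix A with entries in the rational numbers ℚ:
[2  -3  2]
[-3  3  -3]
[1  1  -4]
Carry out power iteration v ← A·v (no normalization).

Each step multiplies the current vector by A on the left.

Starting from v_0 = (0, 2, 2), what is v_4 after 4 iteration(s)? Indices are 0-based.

v_0 = (0, 2, 2).
v_1 = A·v_0 = (-2, 0, -6).
v_2 = A·v_1 = (-16, 24, 22).
v_3 = A·v_2 = (-60, 54, -80).
v_4 = A·v_3 = (-442, 582, 314).

v_4 = (-442, 582, 314)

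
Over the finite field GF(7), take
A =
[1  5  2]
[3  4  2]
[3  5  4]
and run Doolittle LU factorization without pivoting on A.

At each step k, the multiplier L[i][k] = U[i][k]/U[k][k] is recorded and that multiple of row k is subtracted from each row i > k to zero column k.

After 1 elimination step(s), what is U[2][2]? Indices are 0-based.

Step 1: pivot at (0,0) is 1.
  row1 ← row1 − (3)·row0  ⇒  L[1][0]=3, U row1=(0, 3, 3)
  row2 ← row2 − (3)·row0  ⇒  L[2][0]=3, U row2=(0, 4, 5)

U[2][2] = 5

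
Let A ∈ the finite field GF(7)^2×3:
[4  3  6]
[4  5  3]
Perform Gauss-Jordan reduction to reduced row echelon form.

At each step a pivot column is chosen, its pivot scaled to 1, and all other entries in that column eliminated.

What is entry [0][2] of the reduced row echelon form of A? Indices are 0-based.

[1] R0 /= 4  ⇒  (1, 6, 5)
     R1 -= 4·R0  ⇒  (0, 2, 4)
[2] R1 /= 2  ⇒  (0, 1, 2)
     R0 -= 6·R1  ⇒  (1, 0, 0)

M[0][2] = 0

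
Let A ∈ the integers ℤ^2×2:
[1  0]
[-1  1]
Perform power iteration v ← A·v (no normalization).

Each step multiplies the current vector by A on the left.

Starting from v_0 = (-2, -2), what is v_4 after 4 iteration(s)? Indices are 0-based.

v_4 = (-2, 6)

v_0 = (-2, -2).
v_1 = A·v_0 = (-2, 0).
v_2 = A·v_1 = (-2, 2).
v_3 = A·v_2 = (-2, 4).
v_4 = A·v_3 = (-2, 6).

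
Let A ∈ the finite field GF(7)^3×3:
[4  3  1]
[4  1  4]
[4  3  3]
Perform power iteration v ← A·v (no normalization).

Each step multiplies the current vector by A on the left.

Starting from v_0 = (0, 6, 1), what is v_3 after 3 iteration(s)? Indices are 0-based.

v_3 = (4, 3, 6)

v_0 = (0, 6, 1).
v_1 = A·v_0 = (5, 3, 0).
v_2 = A·v_1 = (1, 2, 1).
v_3 = A·v_2 = (4, 3, 6).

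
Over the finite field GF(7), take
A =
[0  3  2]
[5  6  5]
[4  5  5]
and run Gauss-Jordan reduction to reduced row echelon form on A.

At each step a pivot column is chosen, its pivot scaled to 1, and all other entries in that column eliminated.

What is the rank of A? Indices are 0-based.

rank = 3

[1] R0 <-> R1
[1] R0 /= 5  ⇒  (1, 4, 1)
     R2 -= 4·R0  ⇒  (0, 3, 1)
[2] R1 /= 3  ⇒  (0, 1, 3)
     R0 -= 4·R1  ⇒  (1, 0, 3)
     R2 -= 3·R1  ⇒  (0, 0, 6)
[3] R2 /= 6  ⇒  (0, 0, 1)
     R0 -= 3·R2  ⇒  (1, 0, 0)
     R1 -= 3·R2  ⇒  (0, 1, 0)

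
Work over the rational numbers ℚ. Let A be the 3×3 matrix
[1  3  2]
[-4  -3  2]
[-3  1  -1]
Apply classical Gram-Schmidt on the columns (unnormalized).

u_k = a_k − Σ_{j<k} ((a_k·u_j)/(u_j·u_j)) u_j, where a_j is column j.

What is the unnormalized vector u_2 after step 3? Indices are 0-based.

Step 1: u_0 = a_0 = (1, -4, -3).
Step 2: u_1 = a_1 − (6/13)·u_0 = (33/13, -15/13, 31/13).
Step 3: u_2 = a_2 − (-3/26)·u_0 − (1/35)·u_1 = (143/70, 11/7, -99/70).

u_2 = (143/70, 11/7, -99/70)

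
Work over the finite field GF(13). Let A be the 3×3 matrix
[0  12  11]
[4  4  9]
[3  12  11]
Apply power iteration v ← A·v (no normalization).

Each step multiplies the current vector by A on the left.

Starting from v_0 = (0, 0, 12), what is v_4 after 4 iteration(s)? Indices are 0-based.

v_0 = (0, 0, 12).
v_1 = A·v_0 = (2, 4, 2).
v_2 = A·v_1 = (5, 3, 11).
v_3 = A·v_2 = (1, 1, 3).
v_4 = A·v_3 = (6, 9, 9).

v_4 = (6, 9, 9)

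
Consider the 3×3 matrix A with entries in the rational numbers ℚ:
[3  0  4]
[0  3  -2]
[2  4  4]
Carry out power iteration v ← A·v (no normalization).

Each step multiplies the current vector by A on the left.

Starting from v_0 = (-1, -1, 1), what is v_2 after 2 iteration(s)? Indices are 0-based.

v_0 = (-1, -1, 1).
v_1 = A·v_0 = (1, -5, -2).
v_2 = A·v_1 = (-5, -11, -26).

v_2 = (-5, -11, -26)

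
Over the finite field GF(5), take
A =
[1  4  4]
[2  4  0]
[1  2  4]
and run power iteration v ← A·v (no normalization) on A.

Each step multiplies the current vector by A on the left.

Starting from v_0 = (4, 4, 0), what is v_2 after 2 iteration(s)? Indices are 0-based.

v_2 = (4, 1, 1)

v_0 = (4, 4, 0).
v_1 = A·v_0 = (0, 4, 2).
v_2 = A·v_1 = (4, 1, 1).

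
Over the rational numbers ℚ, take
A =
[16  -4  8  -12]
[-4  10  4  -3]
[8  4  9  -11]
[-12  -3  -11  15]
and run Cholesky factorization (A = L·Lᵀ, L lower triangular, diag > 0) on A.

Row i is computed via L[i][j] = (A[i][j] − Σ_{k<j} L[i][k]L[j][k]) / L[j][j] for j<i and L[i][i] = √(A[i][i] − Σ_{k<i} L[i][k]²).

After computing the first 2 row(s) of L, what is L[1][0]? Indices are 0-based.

Step 1: L[0][0] = √(16) = 4.
  L[1][0] = (-4) / L[0][0] = -1.
Step 2: L[1][1] = √(9) = 3.

L[1][0] = -1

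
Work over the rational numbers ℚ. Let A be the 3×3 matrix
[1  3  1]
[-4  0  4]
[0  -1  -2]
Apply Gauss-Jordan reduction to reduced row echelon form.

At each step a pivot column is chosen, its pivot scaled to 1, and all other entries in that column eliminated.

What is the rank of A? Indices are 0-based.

[1] R0 /= 1  ⇒  (1, 3, 1)
     R1 -= -4·R0  ⇒  (0, 12, 8)
[2] R1 /= 12  ⇒  (0, 1, 2/3)
     R0 -= 3·R1  ⇒  (1, 0, -1)
     R2 -= -1·R1  ⇒  (0, 0, -4/3)
[3] R2 /= -4/3  ⇒  (0, 0, 1)
     R0 -= -1·R2  ⇒  (1, 0, 0)
     R1 -= 2/3·R2  ⇒  (0, 1, 0)

rank = 3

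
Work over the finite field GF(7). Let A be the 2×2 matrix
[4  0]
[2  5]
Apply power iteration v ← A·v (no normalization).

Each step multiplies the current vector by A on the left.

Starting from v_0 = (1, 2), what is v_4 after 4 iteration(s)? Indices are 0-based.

v_0 = (1, 2).
v_1 = A·v_0 = (4, 5).
v_2 = A·v_1 = (2, 5).
v_3 = A·v_2 = (1, 1).
v_4 = A·v_3 = (4, 0).

v_4 = (4, 0)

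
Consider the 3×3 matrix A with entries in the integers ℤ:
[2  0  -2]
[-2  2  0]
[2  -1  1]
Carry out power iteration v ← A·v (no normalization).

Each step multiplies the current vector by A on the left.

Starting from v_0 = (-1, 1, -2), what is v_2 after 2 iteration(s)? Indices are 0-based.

v_2 = (14, 4, -5)

v_0 = (-1, 1, -2).
v_1 = A·v_0 = (2, 4, -5).
v_2 = A·v_1 = (14, 4, -5).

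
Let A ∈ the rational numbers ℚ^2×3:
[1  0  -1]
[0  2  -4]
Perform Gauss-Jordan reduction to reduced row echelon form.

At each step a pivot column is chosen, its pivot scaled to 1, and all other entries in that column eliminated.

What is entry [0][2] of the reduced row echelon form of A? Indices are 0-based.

M[0][2] = -1

[1] R0 /= 1  ⇒  (1, 0, -1)
[2] R1 /= 2  ⇒  (0, 1, -2)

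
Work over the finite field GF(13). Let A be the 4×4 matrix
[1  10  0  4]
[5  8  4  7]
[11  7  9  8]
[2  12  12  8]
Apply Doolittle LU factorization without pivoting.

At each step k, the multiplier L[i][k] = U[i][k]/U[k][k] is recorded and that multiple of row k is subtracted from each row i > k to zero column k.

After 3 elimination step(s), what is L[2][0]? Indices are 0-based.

k=0: U[0][0]=1
  eliminate (1,0): mult=5, new row 1: (0, 10, 4, 0); set L[1][0]=5
  eliminate (2,0): mult=11, new row 2: (0, 1, 9, 3); set L[2][0]=11
  eliminate (3,0): mult=2, new row 3: (0, 5, 12, 0); set L[3][0]=2
k=1: U[1][1]=10
  eliminate (2,1): mult=4, new row 2: (0, 0, 6, 3); set L[2][1]=4
  eliminate (3,1): mult=7, new row 3: (0, 0, 10, 0); set L[3][1]=7
k=2: U[2][2]=6
  eliminate (3,2): mult=6, new row 3: (0, 0, 0, 8); set L[3][2]=6

L[2][0] = 11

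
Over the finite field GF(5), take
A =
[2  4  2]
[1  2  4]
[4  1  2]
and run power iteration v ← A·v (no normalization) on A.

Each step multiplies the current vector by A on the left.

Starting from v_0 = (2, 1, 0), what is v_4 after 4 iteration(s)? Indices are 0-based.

v_0 = (2, 1, 0).
v_1 = A·v_0 = (3, 4, 4).
v_2 = A·v_1 = (0, 2, 4).
v_3 = A·v_2 = (1, 0, 0).
v_4 = A·v_3 = (2, 1, 4).

v_4 = (2, 1, 4)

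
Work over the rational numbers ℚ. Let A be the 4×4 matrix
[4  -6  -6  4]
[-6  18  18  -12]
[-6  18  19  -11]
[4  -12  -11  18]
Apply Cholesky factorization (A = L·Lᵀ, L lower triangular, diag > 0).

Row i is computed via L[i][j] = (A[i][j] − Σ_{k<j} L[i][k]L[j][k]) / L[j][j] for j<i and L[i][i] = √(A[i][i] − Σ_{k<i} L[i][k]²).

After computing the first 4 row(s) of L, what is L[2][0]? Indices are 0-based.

L[2][0] = -3

Step 1: L[0][0] = √(4) = 2.
  L[1][0] = (-6) / L[0][0] = -3.
Step 2: L[1][1] = √(9) = 3.
  L[2][0] = (-6) / L[0][0] = -3.
  L[2][1] = (9) / L[1][1] = 3.
Step 3: L[2][2] = √(1) = 1.
  L[3][0] = (4) / L[0][0] = 2.
  L[3][1] = (-6) / L[1][1] = -2.
  L[3][2] = (1) / L[2][2] = 1.
Step 4: L[3][3] = √(9) = 3.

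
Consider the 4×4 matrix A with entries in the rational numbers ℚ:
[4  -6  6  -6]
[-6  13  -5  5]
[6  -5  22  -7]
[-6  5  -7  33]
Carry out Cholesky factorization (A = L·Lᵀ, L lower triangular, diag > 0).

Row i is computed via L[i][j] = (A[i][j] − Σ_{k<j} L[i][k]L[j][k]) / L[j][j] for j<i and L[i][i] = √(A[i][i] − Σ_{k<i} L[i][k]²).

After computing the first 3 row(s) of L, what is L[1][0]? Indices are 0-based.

L[1][0] = -3

Step 1: L[0][0] = √(4) = 2.
  L[1][0] = (-6) / L[0][0] = -3.
Step 2: L[1][1] = √(4) = 2.
  L[2][0] = (6) / L[0][0] = 3.
  L[2][1] = (4) / L[1][1] = 2.
Step 3: L[2][2] = √(9) = 3.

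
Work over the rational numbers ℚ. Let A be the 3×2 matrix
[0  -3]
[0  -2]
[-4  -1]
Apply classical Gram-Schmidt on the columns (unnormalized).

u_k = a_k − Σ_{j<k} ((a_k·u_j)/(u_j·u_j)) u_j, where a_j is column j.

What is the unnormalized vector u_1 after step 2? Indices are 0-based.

Step 1: u_0 = a_0 = (0, 0, -4).
Step 2: u_1 = a_1 − (1/4)·u_0 = (-3, -2, 0).

u_1 = (-3, -2, 0)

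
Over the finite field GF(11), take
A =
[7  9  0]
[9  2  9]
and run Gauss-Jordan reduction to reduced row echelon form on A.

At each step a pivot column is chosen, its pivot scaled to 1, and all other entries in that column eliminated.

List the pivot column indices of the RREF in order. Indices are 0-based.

pivot columns: 0, 1

step 1: normalize row 0 (÷7) = (1, 6, 0)
  row 1: subtract 9×row0 = (0, 3, 9)
step 2: normalize row 1 (÷3) = (0, 1, 3)
  row 0: subtract 6×row1 = (1, 0, 4)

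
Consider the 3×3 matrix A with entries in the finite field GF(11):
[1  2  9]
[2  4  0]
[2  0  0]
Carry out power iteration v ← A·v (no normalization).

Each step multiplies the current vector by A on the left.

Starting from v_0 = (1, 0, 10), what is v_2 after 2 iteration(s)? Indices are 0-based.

v_0 = (1, 0, 10).
v_1 = A·v_0 = (3, 2, 2).
v_2 = A·v_1 = (3, 3, 6).

v_2 = (3, 3, 6)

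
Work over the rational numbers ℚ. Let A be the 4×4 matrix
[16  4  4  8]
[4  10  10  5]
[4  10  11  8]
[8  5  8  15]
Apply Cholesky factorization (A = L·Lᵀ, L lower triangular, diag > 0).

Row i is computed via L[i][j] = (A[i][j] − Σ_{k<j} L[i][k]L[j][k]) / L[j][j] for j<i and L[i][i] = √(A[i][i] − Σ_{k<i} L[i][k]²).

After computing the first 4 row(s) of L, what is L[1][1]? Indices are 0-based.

Step 1: L[0][0] = √(16) = 4.
  L[1][0] = (4) / L[0][0] = 1.
Step 2: L[1][1] = √(9) = 3.
  L[2][0] = (4) / L[0][0] = 1.
  L[2][1] = (9) / L[1][1] = 3.
Step 3: L[2][2] = √(1) = 1.
  L[3][0] = (8) / L[0][0] = 2.
  L[3][1] = (3) / L[1][1] = 1.
  L[3][2] = (3) / L[2][2] = 3.
Step 4: L[3][3] = √(1) = 1.

L[1][1] = 3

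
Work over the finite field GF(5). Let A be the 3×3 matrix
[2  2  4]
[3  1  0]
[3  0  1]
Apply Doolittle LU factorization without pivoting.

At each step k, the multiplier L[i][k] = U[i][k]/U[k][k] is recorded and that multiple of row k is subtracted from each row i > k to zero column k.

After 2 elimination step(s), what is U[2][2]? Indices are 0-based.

U[2][2] = 4

Step 1: pivot at (0,0) is 2.
  row1 ← row1 − (4)·row0  ⇒  L[1][0]=4, U row1=(0, 3, 4)
  row2 ← row2 − (4)·row0  ⇒  L[2][0]=4, U row2=(0, 2, 0)
Step 2: pivot at (1,1) is 3.
  row2 ← row2 − (4)·row1  ⇒  L[2][1]=4, U row2=(0, 0, 4)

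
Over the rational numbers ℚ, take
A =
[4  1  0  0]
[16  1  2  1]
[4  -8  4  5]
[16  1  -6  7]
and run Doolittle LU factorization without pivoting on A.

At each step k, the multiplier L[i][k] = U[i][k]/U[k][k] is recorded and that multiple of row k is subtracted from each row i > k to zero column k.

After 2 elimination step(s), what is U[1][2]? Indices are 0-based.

k=0: U[0][0]=4
  eliminate (1,0): mult=4, new row 1: (0, -3, 2, 1); set L[1][0]=4
  eliminate (2,0): mult=1, new row 2: (0, -9, 4, 5); set L[2][0]=1
  eliminate (3,0): mult=4, new row 3: (0, -3, -6, 7); set L[3][0]=4
k=1: U[1][1]=-3
  eliminate (2,1): mult=3, new row 2: (0, 0, -2, 2); set L[2][1]=3
  eliminate (3,1): mult=1, new row 3: (0, 0, -8, 6); set L[3][1]=1

U[1][2] = 2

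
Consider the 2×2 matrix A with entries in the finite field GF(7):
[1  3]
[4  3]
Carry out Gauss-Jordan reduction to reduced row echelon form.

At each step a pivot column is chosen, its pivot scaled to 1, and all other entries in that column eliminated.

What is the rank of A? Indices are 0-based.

rank = 2

[1] R0 /= 1  ⇒  (1, 3)
     R1 -= 4·R0  ⇒  (0, 5)
[2] R1 /= 5  ⇒  (0, 1)
     R0 -= 3·R1  ⇒  (1, 0)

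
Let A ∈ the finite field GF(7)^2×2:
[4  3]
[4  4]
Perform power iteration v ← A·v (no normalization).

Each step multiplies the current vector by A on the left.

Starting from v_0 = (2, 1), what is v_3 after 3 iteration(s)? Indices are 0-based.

v_0 = (2, 1).
v_1 = A·v_0 = (4, 5).
v_2 = A·v_1 = (3, 1).
v_3 = A·v_2 = (1, 2).

v_3 = (1, 2)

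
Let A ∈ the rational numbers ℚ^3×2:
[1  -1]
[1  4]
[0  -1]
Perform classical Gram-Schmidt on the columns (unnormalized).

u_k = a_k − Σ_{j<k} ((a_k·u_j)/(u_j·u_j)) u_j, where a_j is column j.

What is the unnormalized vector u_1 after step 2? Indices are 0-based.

Step 1: u_0 = a_0 = (1, 1, 0).
Step 2: u_1 = a_1 − (3/2)·u_0 = (-5/2, 5/2, -1).

u_1 = (-5/2, 5/2, -1)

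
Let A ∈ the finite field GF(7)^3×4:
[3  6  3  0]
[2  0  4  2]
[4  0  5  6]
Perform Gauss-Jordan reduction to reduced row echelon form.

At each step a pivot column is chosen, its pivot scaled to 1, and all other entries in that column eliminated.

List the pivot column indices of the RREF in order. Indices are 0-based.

pivot(0,0)=3: scale R0 → (1, 2, 1, 0)
  clear (1,0): R1 −= (2)R0 → (0, 3, 2, 2)
  clear (2,0): R2 −= (4)R0 → (0, 6, 1, 6)
pivot(1,1)=3: scale R1 → (0, 1, 3, 3)
  clear (0,1): R0 −= (2)R1 → (1, 0, 2, 1)
  clear (2,1): R2 −= (6)R1 → (0, 0, 4, 2)
pivot(2,2)=4: scale R2 → (0, 0, 1, 4)
  clear (0,2): R0 −= (2)R2 → (1, 0, 0, 0)
  clear (1,2): R1 −= (3)R2 → (0, 1, 0, 5)

pivot columns: 0, 1, 2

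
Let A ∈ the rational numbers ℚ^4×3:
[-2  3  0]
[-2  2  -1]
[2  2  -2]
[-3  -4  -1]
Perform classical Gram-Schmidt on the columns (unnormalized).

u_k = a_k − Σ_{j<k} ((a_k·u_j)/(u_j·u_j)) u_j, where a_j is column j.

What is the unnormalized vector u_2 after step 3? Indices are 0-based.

u_2 = (26/73, -157/219, -436/219, -238/219)

Step 1: u_0 = a_0 = (-2, -2, 2, -3).
Step 2: u_1 = a_1 − (2/7)·u_0 = (25/7, 18/7, 10/7, -22/7).
Step 3: u_2 = a_2 − (1/21)·u_0 − (-16/219)·u_1 = (26/73, -157/219, -436/219, -238/219).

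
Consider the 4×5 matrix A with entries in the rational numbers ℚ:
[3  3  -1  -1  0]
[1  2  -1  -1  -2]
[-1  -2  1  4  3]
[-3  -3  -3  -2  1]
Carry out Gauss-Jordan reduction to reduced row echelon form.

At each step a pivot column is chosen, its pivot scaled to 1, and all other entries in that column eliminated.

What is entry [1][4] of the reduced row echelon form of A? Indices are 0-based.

step 1: normalize row 0 (÷3) = (1, 1, -1/3, -1/3, 0)
  row 1: subtract 1×row0 = (0, 1, -2/3, -2/3, -2)
  row 2: subtract -1×row0 = (0, -1, 2/3, 11/3, 3)
  row 3: subtract -3×row0 = (0, 0, -4, -3, 1)
step 2: normalize row 1 (÷1) = (0, 1, -2/3, -2/3, -2)
  row 0: subtract 1×row1 = (1, 0, 1/3, 1/3, 2)
  row 2: subtract -1×row1 = (0, 0, 0, 3, 1)
step 3: exchange rows 2,3
step 3: normalize row 2 (÷-4) = (0, 0, 1, 3/4, -1/4)
  row 0: subtract 1/3×row2 = (1, 0, 0, 1/12, 25/12)
  row 1: subtract -2/3×row2 = (0, 1, 0, -1/6, -13/6)
step 4: normalize row 3 (÷3) = (0, 0, 0, 1, 1/3)
  row 0: subtract 1/12×row3 = (1, 0, 0, 0, 37/18)
  row 1: subtract -1/6×row3 = (0, 1, 0, 0, -19/9)
  row 2: subtract 3/4×row3 = (0, 0, 1, 0, -1/2)

M[1][4] = -19/9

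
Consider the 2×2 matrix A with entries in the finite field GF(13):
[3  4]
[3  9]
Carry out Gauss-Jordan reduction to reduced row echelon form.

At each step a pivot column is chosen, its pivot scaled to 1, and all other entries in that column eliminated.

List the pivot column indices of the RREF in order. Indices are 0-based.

pivot columns: 0, 1

[1] R0 /= 3  ⇒  (1, 10)
     R1 -= 3·R0  ⇒  (0, 5)
[2] R1 /= 5  ⇒  (0, 1)
     R0 -= 10·R1  ⇒  (1, 0)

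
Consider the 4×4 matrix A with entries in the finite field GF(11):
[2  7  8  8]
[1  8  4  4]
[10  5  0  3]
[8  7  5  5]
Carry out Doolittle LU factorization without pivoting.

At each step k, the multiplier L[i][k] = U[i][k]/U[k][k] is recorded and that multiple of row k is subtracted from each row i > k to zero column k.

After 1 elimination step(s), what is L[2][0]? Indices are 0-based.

L[2][0] = 5

[col 0] pivot 2
  R1 -= 6*R0 → (0, 10, 0, 0)  (L[1][0] := 6)
  R2 -= 5*R0 → (0, 3, 4, 7)  (L[2][0] := 5)
  R3 -= 4*R0 → (0, 1, 6, 6)  (L[3][0] := 4)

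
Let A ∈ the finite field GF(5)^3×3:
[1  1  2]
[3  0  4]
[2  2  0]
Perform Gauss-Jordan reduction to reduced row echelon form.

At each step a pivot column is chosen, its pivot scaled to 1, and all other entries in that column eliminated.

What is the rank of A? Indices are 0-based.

step 1: normalize row 0 (÷1) = (1, 1, 2)
  row 1: subtract 3×row0 = (0, 2, 3)
  row 2: subtract 2×row0 = (0, 0, 1)
step 2: normalize row 1 (÷2) = (0, 1, 4)
  row 0: subtract 1×row1 = (1, 0, 3)
step 3: normalize row 2 (÷1) = (0, 0, 1)
  row 0: subtract 3×row2 = (1, 0, 0)
  row 1: subtract 4×row2 = (0, 1, 0)

rank = 3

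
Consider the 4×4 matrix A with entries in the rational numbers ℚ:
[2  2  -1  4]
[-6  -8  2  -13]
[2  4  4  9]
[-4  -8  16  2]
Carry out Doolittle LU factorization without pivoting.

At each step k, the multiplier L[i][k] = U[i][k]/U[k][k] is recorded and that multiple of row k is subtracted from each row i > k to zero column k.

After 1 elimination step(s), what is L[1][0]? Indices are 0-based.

k=0: U[0][0]=2
  eliminate (1,0): mult=-3, new row 1: (0, -2, -1, -1); set L[1][0]=-3
  eliminate (2,0): mult=1, new row 2: (0, 2, 5, 5); set L[2][0]=1
  eliminate (3,0): mult=-2, new row 3: (0, -4, 14, 10); set L[3][0]=-2

L[1][0] = -3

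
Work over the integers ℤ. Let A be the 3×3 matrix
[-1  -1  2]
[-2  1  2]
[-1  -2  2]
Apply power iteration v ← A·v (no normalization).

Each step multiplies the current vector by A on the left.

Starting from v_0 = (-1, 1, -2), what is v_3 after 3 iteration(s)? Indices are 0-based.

v_3 = (0, -1, 3)

v_0 = (-1, 1, -2).
v_1 = A·v_0 = (-4, -1, -5).
v_2 = A·v_1 = (-5, -3, -4).
v_3 = A·v_2 = (0, -1, 3).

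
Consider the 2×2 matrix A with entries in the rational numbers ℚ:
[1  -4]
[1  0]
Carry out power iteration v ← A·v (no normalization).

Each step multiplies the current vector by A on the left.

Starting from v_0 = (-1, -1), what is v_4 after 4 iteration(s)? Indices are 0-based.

v_4 = (-33, -5)

v_0 = (-1, -1).
v_1 = A·v_0 = (3, -1).
v_2 = A·v_1 = (7, 3).
v_3 = A·v_2 = (-5, 7).
v_4 = A·v_3 = (-33, -5).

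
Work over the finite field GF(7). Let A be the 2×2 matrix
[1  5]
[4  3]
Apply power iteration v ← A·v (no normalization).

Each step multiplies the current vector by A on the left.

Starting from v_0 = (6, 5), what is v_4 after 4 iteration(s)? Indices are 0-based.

v_0 = (6, 5).
v_1 = A·v_0 = (3, 4).
v_2 = A·v_1 = (2, 3).
v_3 = A·v_2 = (3, 3).
v_4 = A·v_3 = (4, 0).

v_4 = (4, 0)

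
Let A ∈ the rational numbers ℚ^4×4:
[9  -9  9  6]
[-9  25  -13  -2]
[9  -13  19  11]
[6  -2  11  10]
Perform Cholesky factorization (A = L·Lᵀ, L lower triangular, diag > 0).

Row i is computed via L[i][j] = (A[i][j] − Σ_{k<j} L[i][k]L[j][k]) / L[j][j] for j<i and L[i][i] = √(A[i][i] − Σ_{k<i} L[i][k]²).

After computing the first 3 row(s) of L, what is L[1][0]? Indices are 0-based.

Step 1: L[0][0] = √(9) = 3.
  L[1][0] = (-9) / L[0][0] = -3.
Step 2: L[1][1] = √(16) = 4.
  L[2][0] = (9) / L[0][0] = 3.
  L[2][1] = (-4) / L[1][1] = -1.
Step 3: L[2][2] = √(9) = 3.

L[1][0] = -3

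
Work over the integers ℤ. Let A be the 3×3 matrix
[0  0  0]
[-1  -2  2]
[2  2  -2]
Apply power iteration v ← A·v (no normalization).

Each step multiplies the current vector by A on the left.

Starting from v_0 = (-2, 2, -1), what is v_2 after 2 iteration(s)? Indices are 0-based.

v_0 = (-2, 2, -1).
v_1 = A·v_0 = (0, -4, 2).
v_2 = A·v_1 = (0, 12, -12).

v_2 = (0, 12, -12)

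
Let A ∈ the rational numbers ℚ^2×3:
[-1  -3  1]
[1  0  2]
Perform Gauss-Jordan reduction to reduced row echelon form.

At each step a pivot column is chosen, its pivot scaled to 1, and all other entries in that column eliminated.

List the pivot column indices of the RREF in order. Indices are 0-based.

step 1: normalize row 0 (÷-1) = (1, 3, -1)
  row 1: subtract 1×row0 = (0, -3, 3)
step 2: normalize row 1 (÷-3) = (0, 1, -1)
  row 0: subtract 3×row1 = (1, 0, 2)

pivot columns: 0, 1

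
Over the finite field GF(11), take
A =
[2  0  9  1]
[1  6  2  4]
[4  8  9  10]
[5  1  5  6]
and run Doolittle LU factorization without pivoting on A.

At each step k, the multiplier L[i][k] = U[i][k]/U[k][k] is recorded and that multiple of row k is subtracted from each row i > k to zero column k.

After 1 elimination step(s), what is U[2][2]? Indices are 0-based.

U[2][2] = 2

k=0: U[0][0]=2
  eliminate (1,0): mult=6, new row 1: (0, 6, 3, 9); set L[1][0]=6
  eliminate (2,0): mult=2, new row 2: (0, 8, 2, 8); set L[2][0]=2
  eliminate (3,0): mult=8, new row 3: (0, 1, 10, 9); set L[3][0]=8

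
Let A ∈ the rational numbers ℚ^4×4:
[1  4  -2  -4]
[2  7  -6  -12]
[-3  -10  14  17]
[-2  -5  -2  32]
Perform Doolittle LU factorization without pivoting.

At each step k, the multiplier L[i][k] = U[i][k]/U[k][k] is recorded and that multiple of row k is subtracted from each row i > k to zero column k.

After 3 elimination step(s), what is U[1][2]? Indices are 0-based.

U[1][2] = -2

Step 1: pivot at (0,0) is 1.
  row1 ← row1 − (2)·row0  ⇒  L[1][0]=2, U row1=(0, -1, -2, -4)
  row2 ← row2 − (-3)·row0  ⇒  L[2][0]=-3, U row2=(0, 2, 8, 5)
  row3 ← row3 − (-2)·row0  ⇒  L[3][0]=-2, U row3=(0, 3, -6, 24)
Step 2: pivot at (1,1) is -1.
  row2 ← row2 − (-2)·row1  ⇒  L[2][1]=-2, U row2=(0, 0, 4, -3)
  row3 ← row3 − (-3)·row1  ⇒  L[3][1]=-3, U row3=(0, 0, -12, 12)
Step 3: pivot at (2,2) is 4.
  row3 ← row3 − (-3)·row2  ⇒  L[3][2]=-3, U row3=(0, 0, 0, 3)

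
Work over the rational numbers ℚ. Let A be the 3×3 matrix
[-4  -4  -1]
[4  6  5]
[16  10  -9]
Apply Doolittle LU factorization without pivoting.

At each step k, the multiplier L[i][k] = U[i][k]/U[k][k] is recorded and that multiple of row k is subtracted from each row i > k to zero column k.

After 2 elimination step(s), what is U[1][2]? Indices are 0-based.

U[1][2] = 4

[col 0] pivot -4
  R1 -= -1*R0 → (0, 2, 4)  (L[1][0] := -1)
  R2 -= -4*R0 → (0, -6, -13)  (L[2][0] := -4)
[col 1] pivot 2
  R2 -= -3*R1 → (0, 0, -1)  (L[2][1] := -3)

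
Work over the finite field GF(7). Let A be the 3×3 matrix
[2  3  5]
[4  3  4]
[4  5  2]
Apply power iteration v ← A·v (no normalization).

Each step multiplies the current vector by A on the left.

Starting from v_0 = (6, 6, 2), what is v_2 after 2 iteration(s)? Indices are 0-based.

v_0 = (6, 6, 2).
v_1 = A·v_0 = (5, 1, 2).
v_2 = A·v_1 = (2, 3, 1).

v_2 = (2, 3, 1)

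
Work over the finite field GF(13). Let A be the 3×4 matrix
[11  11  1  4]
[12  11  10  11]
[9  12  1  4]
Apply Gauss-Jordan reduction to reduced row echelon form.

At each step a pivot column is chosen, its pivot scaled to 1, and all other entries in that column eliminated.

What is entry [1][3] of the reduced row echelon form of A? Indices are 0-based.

M[1][3] = 11

step 1: normalize row 0 (÷11) = (1, 1, 6, 11)
  row 1: subtract 12×row0 = (0, 12, 3, 9)
  row 2: subtract 9×row0 = (0, 3, 12, 9)
step 2: normalize row 1 (÷12) = (0, 1, 10, 4)
  row 0: subtract 1×row1 = (1, 0, 9, 7)
  row 2: subtract 3×row1 = (0, 0, 8, 10)
step 3: normalize row 2 (÷8) = (0, 0, 1, 11)
  row 0: subtract 9×row2 = (1, 0, 0, 12)
  row 1: subtract 10×row2 = (0, 1, 0, 11)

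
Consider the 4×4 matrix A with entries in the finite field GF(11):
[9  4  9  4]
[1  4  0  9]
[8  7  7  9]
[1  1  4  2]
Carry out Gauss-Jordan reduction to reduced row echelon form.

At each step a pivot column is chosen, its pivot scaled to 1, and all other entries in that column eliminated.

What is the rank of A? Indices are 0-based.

rank = 4

pivot(0,0)=9: scale R0 → (1, 9, 1, 9)
  clear (1,0): R1 −= (1)R0 → (0, 6, 10, 0)
  clear (2,0): R2 −= (8)R0 → (0, 1, 10, 3)
  clear (3,0): R3 −= (1)R0 → (0, 3, 3, 4)
pivot(1,1)=6: scale R1 → (0, 1, 9, 0)
  clear (0,1): R0 −= (9)R1 → (1, 0, 8, 9)
  clear (2,1): R2 −= (1)R1 → (0, 0, 1, 3)
  clear (3,1): R3 −= (3)R1 → (0, 0, 9, 4)
pivot(2,2)=1: scale R2 → (0, 0, 1, 3)
  clear (0,2): R0 −= (8)R2 → (1, 0, 0, 7)
  clear (1,2): R1 −= (9)R2 → (0, 1, 0, 6)
  clear (3,2): R3 −= (9)R2 → (0, 0, 0, 10)
pivot(3,3)=10: scale R3 → (0, 0, 0, 1)
  clear (0,3): R0 −= (7)R3 → (1, 0, 0, 0)
  clear (1,3): R1 −= (6)R3 → (0, 1, 0, 0)
  clear (2,3): R2 −= (3)R3 → (0, 0, 1, 0)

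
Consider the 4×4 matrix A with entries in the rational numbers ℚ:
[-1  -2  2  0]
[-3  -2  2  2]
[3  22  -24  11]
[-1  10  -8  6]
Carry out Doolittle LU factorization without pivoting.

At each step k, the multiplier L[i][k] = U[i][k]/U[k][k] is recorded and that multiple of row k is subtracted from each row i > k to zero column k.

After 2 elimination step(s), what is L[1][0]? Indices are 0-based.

Step 1: pivot at (0,0) is -1.
  row1 ← row1 − (3)·row0  ⇒  L[1][0]=3, U row1=(0, 4, -4, 2)
  row2 ← row2 − (-3)·row0  ⇒  L[2][0]=-3, U row2=(0, 16, -18, 11)
  row3 ← row3 − (1)·row0  ⇒  L[3][0]=1, U row3=(0, 12, -10, 6)
Step 2: pivot at (1,1) is 4.
  row2 ← row2 − (4)·row1  ⇒  L[2][1]=4, U row2=(0, 0, -2, 3)
  row3 ← row3 − (3)·row1  ⇒  L[3][1]=3, U row3=(0, 0, 2, 0)

L[1][0] = 3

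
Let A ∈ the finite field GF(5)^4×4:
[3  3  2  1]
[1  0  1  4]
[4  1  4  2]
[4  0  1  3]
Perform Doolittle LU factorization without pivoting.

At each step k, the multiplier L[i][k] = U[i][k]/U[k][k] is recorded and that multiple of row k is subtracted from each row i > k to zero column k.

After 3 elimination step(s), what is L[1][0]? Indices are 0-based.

k=0: U[0][0]=3
  eliminate (1,0): mult=2, new row 1: (0, 4, 2, 2); set L[1][0]=2
  eliminate (2,0): mult=3, new row 2: (0, 2, 3, 4); set L[2][0]=3
  eliminate (3,0): mult=3, new row 3: (0, 1, 0, 0); set L[3][0]=3
k=1: U[1][1]=4
  eliminate (2,1): mult=3, new row 2: (0, 0, 2, 3); set L[2][1]=3
  eliminate (3,1): mult=4, new row 3: (0, 0, 2, 2); set L[3][1]=4
k=2: U[2][2]=2
  eliminate (3,2): mult=1, new row 3: (0, 0, 0, 4); set L[3][2]=1

L[1][0] = 2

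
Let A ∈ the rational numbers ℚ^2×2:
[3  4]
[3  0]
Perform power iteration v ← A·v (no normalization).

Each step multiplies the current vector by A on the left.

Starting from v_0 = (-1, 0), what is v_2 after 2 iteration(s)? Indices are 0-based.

v_2 = (-21, -9)

v_0 = (-1, 0).
v_1 = A·v_0 = (-3, -3).
v_2 = A·v_1 = (-21, -9).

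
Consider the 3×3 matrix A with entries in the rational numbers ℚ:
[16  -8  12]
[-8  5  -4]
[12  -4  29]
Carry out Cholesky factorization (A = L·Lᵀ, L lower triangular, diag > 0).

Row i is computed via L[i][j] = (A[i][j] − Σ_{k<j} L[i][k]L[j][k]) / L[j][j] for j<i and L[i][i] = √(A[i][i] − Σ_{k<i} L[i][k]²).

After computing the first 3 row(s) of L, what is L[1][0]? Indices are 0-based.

Step 1: L[0][0] = √(16) = 4.
  L[1][0] = (-8) / L[0][0] = -2.
Step 2: L[1][1] = √(1) = 1.
  L[2][0] = (12) / L[0][0] = 3.
  L[2][1] = (2) / L[1][1] = 2.
Step 3: L[2][2] = √(16) = 4.

L[1][0] = -2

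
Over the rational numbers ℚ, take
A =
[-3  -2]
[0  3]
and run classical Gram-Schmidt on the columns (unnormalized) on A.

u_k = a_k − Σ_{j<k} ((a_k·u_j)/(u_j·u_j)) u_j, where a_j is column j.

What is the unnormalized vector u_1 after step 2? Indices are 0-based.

u_1 = (0, 3)

Step 1: u_0 = a_0 = (-3, 0).
Step 2: u_1 = a_1 − (2/3)·u_0 = (0, 3).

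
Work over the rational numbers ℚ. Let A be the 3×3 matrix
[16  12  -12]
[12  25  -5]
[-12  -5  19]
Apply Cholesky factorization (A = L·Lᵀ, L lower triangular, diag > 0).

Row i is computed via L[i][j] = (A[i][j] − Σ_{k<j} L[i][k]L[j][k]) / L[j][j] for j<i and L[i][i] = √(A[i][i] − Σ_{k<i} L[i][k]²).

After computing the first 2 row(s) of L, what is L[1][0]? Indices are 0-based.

L[1][0] = 3

Step 1: L[0][0] = √(16) = 4.
  L[1][0] = (12) / L[0][0] = 3.
Step 2: L[1][1] = √(16) = 4.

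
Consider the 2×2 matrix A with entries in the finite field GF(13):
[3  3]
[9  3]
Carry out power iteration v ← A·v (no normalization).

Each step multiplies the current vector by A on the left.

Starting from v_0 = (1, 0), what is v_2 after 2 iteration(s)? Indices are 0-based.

v_2 = (10, 2)

v_0 = (1, 0).
v_1 = A·v_0 = (3, 9).
v_2 = A·v_1 = (10, 2).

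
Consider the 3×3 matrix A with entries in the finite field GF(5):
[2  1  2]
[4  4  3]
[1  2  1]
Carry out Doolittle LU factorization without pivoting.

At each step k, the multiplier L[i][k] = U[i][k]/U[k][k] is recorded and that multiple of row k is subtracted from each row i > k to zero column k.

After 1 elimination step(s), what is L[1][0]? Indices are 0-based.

L[1][0] = 2

k=0: U[0][0]=2
  eliminate (1,0): mult=2, new row 1: (0, 2, 4); set L[1][0]=2
  eliminate (2,0): mult=3, new row 2: (0, 4, 0); set L[2][0]=3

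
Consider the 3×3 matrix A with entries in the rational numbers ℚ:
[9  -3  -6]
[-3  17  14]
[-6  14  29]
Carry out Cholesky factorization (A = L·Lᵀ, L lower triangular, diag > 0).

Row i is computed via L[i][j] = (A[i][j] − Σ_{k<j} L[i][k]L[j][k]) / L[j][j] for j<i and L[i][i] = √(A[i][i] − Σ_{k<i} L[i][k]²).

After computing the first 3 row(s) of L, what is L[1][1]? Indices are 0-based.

L[1][1] = 4

Step 1: L[0][0] = √(9) = 3.
  L[1][0] = (-3) / L[0][0] = -1.
Step 2: L[1][1] = √(16) = 4.
  L[2][0] = (-6) / L[0][0] = -2.
  L[2][1] = (12) / L[1][1] = 3.
Step 3: L[2][2] = √(16) = 4.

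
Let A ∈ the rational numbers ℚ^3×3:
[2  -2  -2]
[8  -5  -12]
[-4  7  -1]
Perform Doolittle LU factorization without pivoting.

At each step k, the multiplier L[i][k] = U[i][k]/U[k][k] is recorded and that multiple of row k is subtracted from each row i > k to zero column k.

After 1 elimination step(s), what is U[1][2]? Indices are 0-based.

U[1][2] = -4

k=0: U[0][0]=2
  eliminate (1,0): mult=4, new row 1: (0, 3, -4); set L[1][0]=4
  eliminate (2,0): mult=-2, new row 2: (0, 3, -5); set L[2][0]=-2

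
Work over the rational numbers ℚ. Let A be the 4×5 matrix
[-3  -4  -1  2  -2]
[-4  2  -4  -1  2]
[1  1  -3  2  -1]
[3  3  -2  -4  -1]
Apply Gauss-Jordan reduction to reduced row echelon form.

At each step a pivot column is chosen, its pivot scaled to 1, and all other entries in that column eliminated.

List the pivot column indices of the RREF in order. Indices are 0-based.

pivot(0,0)=-3: scale R0 → (1, 4/3, 1/3, -2/3, 2/3)
  clear (1,0): R1 −= (-4)R0 → (0, 22/3, -8/3, -11/3, 14/3)
  clear (2,0): R2 −= (1)R0 → (0, -1/3, -10/3, 8/3, -5/3)
  clear (3,0): R3 −= (3)R0 → (0, -1, -3, -2, -3)
pivot(1,1)=22/3: scale R1 → (0, 1, -4/11, -1/2, 7/11)
  clear (0,1): R0 −= (4/3)R1 → (1, 0, 9/11, 0, -2/11)
  clear (2,1): R2 −= (-1/3)R1 → (0, 0, -38/11, 5/2, -16/11)
  clear (3,1): R3 −= (-1)R1 → (0, 0, -37/11, -5/2, -26/11)
pivot(2,2)=-38/11: scale R2 → (0, 0, 1, -55/76, 8/19)
  clear (0,2): R0 −= (9/11)R2 → (1, 0, 0, 45/76, -10/19)
  clear (1,2): R1 −= (-4/11)R2 → (0, 1, 0, -29/38, 15/19)
  clear (3,2): R3 −= (-37/11)R2 → (0, 0, 0, -375/76, -18/19)
pivot(3,3)=-375/76: scale R3 → (0, 0, 0, 1, 24/125)
  clear (0,3): R0 −= (45/76)R3 → (1, 0, 0, 0, -16/25)
  clear (1,3): R1 −= (-29/38)R3 → (0, 1, 0, 0, 117/125)
  clear (2,3): R2 −= (-55/76)R3 → (0, 0, 1, 0, 14/25)

pivot columns: 0, 1, 2, 3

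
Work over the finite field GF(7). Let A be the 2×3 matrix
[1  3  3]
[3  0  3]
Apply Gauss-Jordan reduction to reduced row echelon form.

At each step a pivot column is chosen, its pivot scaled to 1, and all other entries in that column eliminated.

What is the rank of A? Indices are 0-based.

rank = 2

pivot(0,0)=1: scale R0 → (1, 3, 3)
  clear (1,0): R1 −= (3)R0 → (0, 5, 1)
pivot(1,1)=5: scale R1 → (0, 1, 3)
  clear (0,1): R0 −= (3)R1 → (1, 0, 1)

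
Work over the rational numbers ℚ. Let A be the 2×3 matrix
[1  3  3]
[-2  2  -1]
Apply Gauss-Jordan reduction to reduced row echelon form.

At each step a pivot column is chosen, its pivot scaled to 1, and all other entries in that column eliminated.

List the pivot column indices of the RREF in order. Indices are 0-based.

pivot columns: 0, 1

[1] R0 /= 1  ⇒  (1, 3, 3)
     R1 -= -2·R0  ⇒  (0, 8, 5)
[2] R1 /= 8  ⇒  (0, 1, 5/8)
     R0 -= 3·R1  ⇒  (1, 0, 9/8)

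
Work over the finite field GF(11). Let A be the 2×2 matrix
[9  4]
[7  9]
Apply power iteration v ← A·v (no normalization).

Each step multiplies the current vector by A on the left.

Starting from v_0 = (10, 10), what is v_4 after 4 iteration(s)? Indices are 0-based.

v_0 = (10, 10).
v_1 = A·v_0 = (9, 6).
v_2 = A·v_1 = (6, 7).
v_3 = A·v_2 = (5, 6).
v_4 = A·v_3 = (3, 1).

v_4 = (3, 1)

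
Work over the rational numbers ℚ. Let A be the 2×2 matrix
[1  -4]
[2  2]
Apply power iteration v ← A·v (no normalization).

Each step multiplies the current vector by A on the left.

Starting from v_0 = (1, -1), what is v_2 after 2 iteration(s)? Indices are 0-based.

v_2 = (5, 10)

v_0 = (1, -1).
v_1 = A·v_0 = (5, 0).
v_2 = A·v_1 = (5, 10).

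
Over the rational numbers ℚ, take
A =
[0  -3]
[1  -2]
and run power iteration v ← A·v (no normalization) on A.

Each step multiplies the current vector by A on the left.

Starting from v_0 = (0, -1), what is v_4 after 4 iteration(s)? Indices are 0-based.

v_0 = (0, -1).
v_1 = A·v_0 = (3, 2).
v_2 = A·v_1 = (-6, -1).
v_3 = A·v_2 = (3, -4).
v_4 = A·v_3 = (12, 11).

v_4 = (12, 11)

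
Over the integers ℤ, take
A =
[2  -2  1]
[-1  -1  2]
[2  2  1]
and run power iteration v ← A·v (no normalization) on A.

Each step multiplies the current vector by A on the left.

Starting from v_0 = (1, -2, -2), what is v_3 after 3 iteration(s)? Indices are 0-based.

v_3 = (36, -5, 0)

v_0 = (1, -2, -2).
v_1 = A·v_0 = (4, -3, -4).
v_2 = A·v_1 = (10, -9, -2).
v_3 = A·v_2 = (36, -5, 0).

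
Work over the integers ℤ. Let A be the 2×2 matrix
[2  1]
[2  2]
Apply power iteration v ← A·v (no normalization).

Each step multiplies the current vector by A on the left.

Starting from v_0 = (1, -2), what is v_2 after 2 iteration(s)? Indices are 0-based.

v_2 = (-2, -4)

v_0 = (1, -2).
v_1 = A·v_0 = (0, -2).
v_2 = A·v_1 = (-2, -4).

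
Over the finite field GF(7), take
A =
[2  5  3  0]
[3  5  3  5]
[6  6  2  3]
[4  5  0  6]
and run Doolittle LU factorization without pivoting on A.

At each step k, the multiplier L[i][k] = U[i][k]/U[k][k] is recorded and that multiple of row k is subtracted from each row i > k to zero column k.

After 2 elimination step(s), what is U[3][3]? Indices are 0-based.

Step 1: pivot at (0,0) is 2.
  row1 ← row1 − (5)·row0  ⇒  L[1][0]=5, U row1=(0, 1, 2, 5)
  row2 ← row2 − (3)·row0  ⇒  L[2][0]=3, U row2=(0, 5, 0, 3)
  row3 ← row3 − (2)·row0  ⇒  L[3][0]=2, U row3=(0, 2, 1, 6)
Step 2: pivot at (1,1) is 1.
  row2 ← row2 − (5)·row1  ⇒  L[2][1]=5, U row2=(0, 0, 4, 6)
  row3 ← row3 − (2)·row1  ⇒  L[3][1]=2, U row3=(0, 0, 4, 3)

U[3][3] = 3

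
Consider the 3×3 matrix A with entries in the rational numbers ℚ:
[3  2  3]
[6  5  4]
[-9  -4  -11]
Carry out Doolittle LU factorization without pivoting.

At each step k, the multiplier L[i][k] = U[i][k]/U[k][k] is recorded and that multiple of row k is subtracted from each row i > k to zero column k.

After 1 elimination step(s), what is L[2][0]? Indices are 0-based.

L[2][0] = -3

Step 1: pivot at (0,0) is 3.
  row1 ← row1 − (2)·row0  ⇒  L[1][0]=2, U row1=(0, 1, -2)
  row2 ← row2 − (-3)·row0  ⇒  L[2][0]=-3, U row2=(0, 2, -2)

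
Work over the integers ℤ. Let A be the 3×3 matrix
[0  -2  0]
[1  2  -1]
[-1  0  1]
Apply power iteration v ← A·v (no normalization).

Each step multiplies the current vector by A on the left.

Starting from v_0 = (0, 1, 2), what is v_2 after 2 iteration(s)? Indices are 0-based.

v_0 = (0, 1, 2).
v_1 = A·v_0 = (-2, 0, 2).
v_2 = A·v_1 = (0, -4, 4).

v_2 = (0, -4, 4)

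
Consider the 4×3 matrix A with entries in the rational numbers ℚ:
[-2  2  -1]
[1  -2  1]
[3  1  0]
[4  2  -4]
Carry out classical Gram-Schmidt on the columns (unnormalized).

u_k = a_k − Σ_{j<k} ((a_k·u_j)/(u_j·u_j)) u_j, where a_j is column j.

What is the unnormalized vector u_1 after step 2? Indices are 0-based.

u_1 = (7/3, -13/6, 1/2, 4/3)

Step 1: u_0 = a_0 = (-2, 1, 3, 4).
Step 2: u_1 = a_1 − (1/6)·u_0 = (7/3, -13/6, 1/2, 4/3).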